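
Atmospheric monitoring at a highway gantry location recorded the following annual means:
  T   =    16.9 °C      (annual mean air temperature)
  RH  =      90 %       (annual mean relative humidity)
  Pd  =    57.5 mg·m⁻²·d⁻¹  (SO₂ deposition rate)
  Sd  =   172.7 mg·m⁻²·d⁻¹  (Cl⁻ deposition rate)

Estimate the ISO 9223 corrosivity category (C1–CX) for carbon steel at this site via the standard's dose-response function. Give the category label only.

carbon steel: temperature factor f = -0.054·(6.9) = -0.3726
  sulphur-dioxide contribution → 60.66 μm/a
  chloride contribution → 95.31 μm/a
  total first-year rate 156 μm/a
Category bounds: 80…200 μm/a bracket r_corr ⇒ C5

C5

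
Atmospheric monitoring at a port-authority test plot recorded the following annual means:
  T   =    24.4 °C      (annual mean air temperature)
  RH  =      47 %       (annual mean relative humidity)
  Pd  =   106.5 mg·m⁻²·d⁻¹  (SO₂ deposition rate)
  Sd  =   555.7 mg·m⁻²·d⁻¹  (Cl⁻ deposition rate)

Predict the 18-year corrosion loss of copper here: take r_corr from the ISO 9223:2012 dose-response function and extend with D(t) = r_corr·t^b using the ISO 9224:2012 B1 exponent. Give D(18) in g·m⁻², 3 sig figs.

copper: f(T) = -0.080·(T−10) [T>10 °C] = -1.1520
  SO₂ term: 0.0053·106.5^0.26·exp(0.059·47-1.1520) = 0.09024
  Sd branch = 0.01025·Sd^0.27·e^(0.036·RH+0.049·T) = 1.014 μm/a
  sum: 0.09024 + 1.014 → r_corr = 1.104 μm/a
ISO 9224: D(t) = r_corr · t^b with b = 0.667 (copper, B1)
  D(18) = 1.104 × 18^0.667 = 1.104 × 6.875 = 7.589 μm
  Mass loss = 7.589 μm × 8.96 g/cm³ = 68 g·m⁻²

D(18) = 68.0 g·m⁻²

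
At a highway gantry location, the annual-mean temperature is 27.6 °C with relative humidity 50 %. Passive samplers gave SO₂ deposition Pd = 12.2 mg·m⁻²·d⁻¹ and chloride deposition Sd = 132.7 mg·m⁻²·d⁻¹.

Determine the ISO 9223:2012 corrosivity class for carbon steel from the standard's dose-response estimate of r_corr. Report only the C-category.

C3

carbon steel: temperature factor f = -0.054·(17.6) = -0.9504
  sulphur-dioxide contribution → 6.83 μm/a
  chloride contribution → 33.18 μm/a
  total first-year rate 40.01 μm/a
ISO 9223 Table 2 (carbon steel): 25 < 40 ≤ 50 μm/a ⇒ C3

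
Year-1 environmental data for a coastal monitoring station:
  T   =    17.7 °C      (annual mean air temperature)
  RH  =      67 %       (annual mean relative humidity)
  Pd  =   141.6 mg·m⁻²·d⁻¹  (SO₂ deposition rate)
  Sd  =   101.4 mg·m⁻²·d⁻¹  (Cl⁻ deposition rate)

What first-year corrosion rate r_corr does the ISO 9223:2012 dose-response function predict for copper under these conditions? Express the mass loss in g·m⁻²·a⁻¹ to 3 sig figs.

copper: f(T) = -0.080·(T−10) [T>10 °C] = -0.6160
  Pd branch = 0.0053·Pd^0.26·e^(0.059·RH+f) = 0.5405 μm/a
  Sd branch = 0.01025·Sd^0.27·e^(0.036·RH+0.049·T) = 0.9474 μm/a
  r_corr = 0.5405 + 0.9474 = 1.488 μm/a
Convert to mass loss: 1.488 μm/a × 8.96 g/cm³ = 13.33 g·m⁻²·a⁻¹

r_corr = 13.3 g·m⁻²·a⁻¹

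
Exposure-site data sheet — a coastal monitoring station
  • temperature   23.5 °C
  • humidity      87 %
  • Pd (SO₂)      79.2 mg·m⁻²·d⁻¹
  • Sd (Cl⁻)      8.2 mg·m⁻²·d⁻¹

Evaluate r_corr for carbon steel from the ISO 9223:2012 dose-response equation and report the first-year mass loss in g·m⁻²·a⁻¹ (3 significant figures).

carbon steel: f(T) = -0.054·(T−10) [T>10 °C] = -0.7290
  SO₂ term: 1.77·79.2^0.52·exp(0.02·87-0.7290) = 47.25
  Cl⁻ term: 0.102·8.2^0.62·exp(0.033·87+0.04·23.5) = 16.99
  r_corr = 47.25 + 16.99 = 64.24 μm/a
Convert to mass loss: 64.24 μm/a × 7.85 g/cm³ = 504.3 g·m⁻²·a⁻¹

r_corr = 504 g·m⁻²·a⁻¹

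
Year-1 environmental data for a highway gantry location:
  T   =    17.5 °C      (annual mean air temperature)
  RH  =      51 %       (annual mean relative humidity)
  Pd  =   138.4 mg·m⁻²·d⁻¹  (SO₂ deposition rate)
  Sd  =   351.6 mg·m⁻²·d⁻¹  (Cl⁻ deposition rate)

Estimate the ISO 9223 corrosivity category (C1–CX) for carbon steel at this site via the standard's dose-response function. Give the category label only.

C5

carbon steel: temperature factor f = -0.054·(7.5) = -0.4050
  sulphur-dioxide contribution → 42.51 μm/a
  chloride contribution → 41.89 μm/a
  total first-year rate 84.39 μm/a
ISO 9223 Table 2 (carbon steel): 80 < 84.4 ≤ 200 μm/a ⇒ C5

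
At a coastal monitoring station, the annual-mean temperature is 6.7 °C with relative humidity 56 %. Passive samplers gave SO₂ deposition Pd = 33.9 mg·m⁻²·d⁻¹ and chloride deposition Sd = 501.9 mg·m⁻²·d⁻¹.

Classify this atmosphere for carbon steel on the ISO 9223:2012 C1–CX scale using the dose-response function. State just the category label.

C4

carbon steel: temperature factor f = +0.150·(-3.3) = -0.4950
  SO₂ term: 1.77·33.9^0.52·exp(0.02·56-0.4950) = 20.66
  Sd branch = 0.102·Sd^0.62·e^(0.033·RH+0.04·T) = 39.99 μm/a
  sum: 20.66 + 39.99 → r_corr = 60.65 μm/a
ISO 9223 Table 2 (carbon steel): 50 < 60.6 ≤ 80 μm/a ⇒ C4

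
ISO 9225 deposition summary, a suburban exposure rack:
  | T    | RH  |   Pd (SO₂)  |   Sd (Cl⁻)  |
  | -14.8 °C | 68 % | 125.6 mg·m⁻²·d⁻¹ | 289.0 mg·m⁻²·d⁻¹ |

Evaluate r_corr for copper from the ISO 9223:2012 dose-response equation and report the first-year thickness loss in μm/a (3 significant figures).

copper: temperature factor f = +0.126·(-24.8) = -3.1248
  sulphur-dioxide contribution → 0.04522 μm/a
  chloride contribution → 0.2651 μm/a
  total first-year rate 0.3103 μm/a

r_corr = 0.310 μm/a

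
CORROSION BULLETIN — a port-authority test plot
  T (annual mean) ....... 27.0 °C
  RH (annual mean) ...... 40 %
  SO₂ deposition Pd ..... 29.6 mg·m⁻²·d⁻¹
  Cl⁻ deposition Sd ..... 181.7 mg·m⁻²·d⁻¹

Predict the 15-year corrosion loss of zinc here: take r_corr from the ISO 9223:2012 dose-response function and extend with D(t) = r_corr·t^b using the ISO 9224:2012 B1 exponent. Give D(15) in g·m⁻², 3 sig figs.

zinc: f(T) = -0.071·(T−10) [T>10 °C] = -1.2070
  sulphur-dioxide contribution → 0.1079 μm/a
  chloride contribution → 4.64 μm/a
  total first-year rate 4.748 μm/a
Power-law: D(15) = r_corr · 15^0.813
  D(15) = 4.748 × 15^0.813 = 4.748 × 9.04 = 42.92 μm
  Mass loss = 42.92 μm × 7.14 g/cm³ = 306.5 g·m⁻²

D(15) = 306 g·m⁻²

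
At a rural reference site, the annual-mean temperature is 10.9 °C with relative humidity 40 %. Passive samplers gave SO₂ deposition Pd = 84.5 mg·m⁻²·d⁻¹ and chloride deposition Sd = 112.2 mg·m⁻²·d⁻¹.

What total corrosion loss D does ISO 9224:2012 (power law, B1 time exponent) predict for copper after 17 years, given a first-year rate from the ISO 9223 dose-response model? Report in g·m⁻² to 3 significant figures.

copper: temperature factor f = -0.080·(0.9) = -0.0720
  SO₂ term: 0.0053·84.5^0.26·exp(0.059·40-0.0720) = 0.1655
  Cl⁻ term: 0.01025·112.2^0.27·exp(0.036·40+0.049·10.9) = 0.264
  sum: 0.1655 + 0.264 → r_corr = 0.4295 μm/a
Power-law: D(17) = r_corr · 17^0.667
  D(17) = 0.4295 × 17^0.667 = 0.4295 × 6.618 = 2.842 μm
  Mass loss = 2.842 μm × 8.96 g/cm³ = 25.47 g·m⁻²

D(17) = 25.5 g·m⁻²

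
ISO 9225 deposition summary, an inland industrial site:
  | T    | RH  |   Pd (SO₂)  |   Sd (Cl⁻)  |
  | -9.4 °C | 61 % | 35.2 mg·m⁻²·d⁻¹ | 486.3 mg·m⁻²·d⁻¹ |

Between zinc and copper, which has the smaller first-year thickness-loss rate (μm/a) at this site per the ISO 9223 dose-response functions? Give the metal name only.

zinc: temperature factor f = +0.038·(-19.4) = -0.7372
  sulphur-dioxide contribution → 0.4893 μm/a
  chloride contribution → 0.436 μm/a
  total first-year rate 0.9253 μm/a
copper: temperature factor f = +0.126·(-19.4) = -2.4444
  sulphur-dioxide contribution → 0.04244 μm/a
  chloride contribution → 0.3089 μm/a
  total first-year rate 0.3514 μm/a
Ordering by μm/a: zinc (0.925) > copper (0.351)

copper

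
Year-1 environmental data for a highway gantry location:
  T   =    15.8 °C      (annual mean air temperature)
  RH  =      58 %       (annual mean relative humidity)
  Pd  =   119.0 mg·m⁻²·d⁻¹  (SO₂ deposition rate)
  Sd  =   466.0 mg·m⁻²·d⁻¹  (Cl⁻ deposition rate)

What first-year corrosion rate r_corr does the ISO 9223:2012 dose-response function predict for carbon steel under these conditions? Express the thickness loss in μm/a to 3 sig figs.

r_corr = 108 μm/a

carbon steel: temperature factor f = -0.054·(5.8) = -0.3132
  Pd branch = 1.77·Pd^0.52·e^(0.02·RH+f) = 49.55 μm/a
  Cl⁻ term: 0.102·466.0^0.62·exp(0.033·58+0.04·15.8) = 58.71
  sum: 49.55 + 58.71 → r_corr = 108.3 μm/a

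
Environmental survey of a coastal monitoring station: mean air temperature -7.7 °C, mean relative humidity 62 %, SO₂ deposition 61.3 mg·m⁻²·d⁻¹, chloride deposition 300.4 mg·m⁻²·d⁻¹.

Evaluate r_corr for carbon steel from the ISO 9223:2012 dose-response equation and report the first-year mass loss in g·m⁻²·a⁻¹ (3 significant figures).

carbon steel: T≤10 °C ⇒ hinge +0.150·(-7.7−10) = -2.6550
  SO₂ term: 1.77·61.3^0.52·exp(0.02·62-2.6550) = 3.655
  Sd branch = 0.102·Sd^0.62·e^(0.033·RH+0.04·T) = 19.93 μm/a
  r_corr = 3.655 + 19.93 = 23.59 μm/a
Convert to mass loss: 23.59 μm/a × 7.85 g/cm³ = 185.2 g·m⁻²·a⁻¹

r_corr = 185 g·m⁻²·a⁻¹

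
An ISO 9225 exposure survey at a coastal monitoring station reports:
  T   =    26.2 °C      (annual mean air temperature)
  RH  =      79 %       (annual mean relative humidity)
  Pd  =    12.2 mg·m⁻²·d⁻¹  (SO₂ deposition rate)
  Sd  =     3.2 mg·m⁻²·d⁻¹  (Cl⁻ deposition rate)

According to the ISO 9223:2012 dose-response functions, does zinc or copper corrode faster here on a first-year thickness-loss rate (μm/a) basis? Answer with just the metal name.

copper

zinc: temperature factor f = -0.071·(16.2) = -1.1502
  sulphur-dioxide contribution → 0.4648 μm/a
  chloride contribution → 0.5924 μm/a
  total first-year rate 1.057 μm/a
copper: T>10 °C ⇒ hinge -0.080·(26.2−10) = -1.2960
  sulphur-dioxide contribution → 0.2939 μm/a
  chloride contribution → 0.8706 μm/a
  ⇒ r_corr(copper) = 1.164 μm/a
Ordering by μm/a: copper (1.16) > zinc (1.06)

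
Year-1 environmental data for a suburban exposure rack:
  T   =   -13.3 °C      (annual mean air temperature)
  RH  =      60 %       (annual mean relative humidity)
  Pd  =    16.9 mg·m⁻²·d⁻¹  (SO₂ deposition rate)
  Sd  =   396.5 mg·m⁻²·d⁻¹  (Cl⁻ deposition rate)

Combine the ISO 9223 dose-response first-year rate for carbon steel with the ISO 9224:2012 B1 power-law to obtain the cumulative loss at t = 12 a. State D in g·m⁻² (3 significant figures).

D(12) = 532 g·m⁻²

carbon steel: temperature factor f = +0.150·(-23.3) = -3.4950
  SO₂ term: 1.77·16.9^0.52·exp(0.02·60-3.4950) = 0.7758
  Sd branch = 0.102·Sd^0.62·e^(0.033·RH+0.04·T) = 17.72 μm/a
  sum: 0.7758 + 17.72 → r_corr = 18.49 μm/a
Power-law: D(12) = r_corr · 12^0.523
  D(12) = 18.49 × 12^0.523 = 18.49 × 3.668 = 67.83 μm
  Mass loss = 67.83 μm × 7.85 g/cm³ = 532.4 g·m⁻²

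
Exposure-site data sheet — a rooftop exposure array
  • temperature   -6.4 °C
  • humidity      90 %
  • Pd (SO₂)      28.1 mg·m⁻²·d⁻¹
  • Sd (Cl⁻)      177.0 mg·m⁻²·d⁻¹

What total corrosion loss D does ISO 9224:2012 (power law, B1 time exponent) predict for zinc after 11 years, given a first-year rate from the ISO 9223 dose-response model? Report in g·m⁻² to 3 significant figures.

zinc: f(T) = +0.038·(T−10) [T≤10 °C] = -0.6232
  SO₂ term: 0.0129·28.1^0.44·exp(0.046·90-0.6232) = 1.885
  Cl⁻ term: 0.0175·177.0^0.57·exp(0.008·90+0.085·-6.4) = 0.3989
  sum: 1.885 + 0.3989 → r_corr = 2.284 μm/a
Long-term exponent b (ISO 9224 Table 2, B1) = 0.813
  D(11) = 2.284 × 11^0.813 = 2.284 × 7.025 = 16.05 μm
  Mass loss = 16.05 μm × 7.14 g/cm³ = 114.6 g·m⁻²

D(11) = 115 g·m⁻²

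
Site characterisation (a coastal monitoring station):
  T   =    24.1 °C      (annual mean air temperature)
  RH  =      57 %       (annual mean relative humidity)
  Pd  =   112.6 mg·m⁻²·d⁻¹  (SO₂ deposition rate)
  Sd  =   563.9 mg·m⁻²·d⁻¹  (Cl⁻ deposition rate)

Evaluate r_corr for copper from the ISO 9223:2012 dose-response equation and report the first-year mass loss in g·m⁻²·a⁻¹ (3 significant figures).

copper: T>10 °C ⇒ hinge -0.080·(24.1−10) = -1.1280
  SO₂ term: 0.0053·112.6^0.26·exp(0.059·57-1.1280) = 0.1692
  Cl⁻ term: 0.01025·563.9^0.27·exp(0.036·57+0.049·24.1) = 1.437
  r_corr = 0.1692 + 1.437 = 1.607 μm/a
Convert to mass loss: 1.607 μm/a × 8.96 g/cm³ = 14.39 g·m⁻²·a⁻¹

r_corr = 14.4 g·m⁻²·a⁻¹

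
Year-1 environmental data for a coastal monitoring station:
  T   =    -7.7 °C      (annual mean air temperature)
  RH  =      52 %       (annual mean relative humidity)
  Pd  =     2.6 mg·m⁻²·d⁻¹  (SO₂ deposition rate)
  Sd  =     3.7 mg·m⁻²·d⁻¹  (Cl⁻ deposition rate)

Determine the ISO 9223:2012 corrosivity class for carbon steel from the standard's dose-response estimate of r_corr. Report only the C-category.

C2

carbon steel: temperature factor f = +0.150·(-17.7) = -2.6550
  sulphur-dioxide contribution → 0.5786 μm/a
  chloride contribution → 0.9384 μm/a
  ⇒ r_corr(carbon steel) = 1.517 μm/a
ISO 9223 Table 2 (carbon steel): 1.3 < 1.52 ≤ 25 μm/a ⇒ C2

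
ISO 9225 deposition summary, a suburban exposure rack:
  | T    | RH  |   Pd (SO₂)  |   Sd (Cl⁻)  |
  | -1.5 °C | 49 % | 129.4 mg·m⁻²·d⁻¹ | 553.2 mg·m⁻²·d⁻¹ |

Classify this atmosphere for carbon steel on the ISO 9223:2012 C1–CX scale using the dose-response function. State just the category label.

C3

carbon steel: temperature factor f = +0.150·(-11.5) = -1.7250
  Pd branch = 1.77·Pd^0.52·e^(0.02·RH+f) = 10.53 μm/a
  Sd branch = 0.102·Sd^0.62·e^(0.033·RH+0.04·T) = 24.29 μm/a
  sum: 10.53 + 24.29 → r_corr = 34.82 μm/a
Category bounds: 25…50 μm/a bracket r_corr ⇒ C3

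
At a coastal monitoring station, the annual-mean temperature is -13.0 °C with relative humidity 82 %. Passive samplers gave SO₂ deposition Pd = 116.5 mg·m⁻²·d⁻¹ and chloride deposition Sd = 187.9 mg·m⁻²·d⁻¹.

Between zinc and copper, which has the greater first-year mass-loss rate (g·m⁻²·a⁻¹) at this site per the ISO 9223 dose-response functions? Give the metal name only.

zinc

zinc: temperature factor f = +0.038·(-23.0) = -0.8740
  Pd branch = 0.0129·Pd^0.44·e^(0.046·RH+f) = 1.898 μm/a
  Cl⁻ term: 0.0175·187.9^0.57·exp(0.008·82+0.085·-13.0) = 0.2209
  r_corr = 1.898 + 0.2209 = 2.119 μm/a
  mass loss = 2.119 μm/a × 7.14 g/cm³ = 15.13 g·m⁻²·a⁻¹
copper: temperature factor f = +0.126·(-23.0) = -2.8980
  SO₂ term: 0.0053·116.5^0.26·exp(0.059·82-2.8980) = 0.1271
  Cl⁻ term: 0.01025·187.9^0.27·exp(0.036·82+0.049·-13.0) = 0.4267
  r_corr = 0.1271 + 0.4267 = 0.5537 μm/a
  mass loss = 0.5537 μm/a × 8.96 g/cm³ = 4.961 g·m⁻²·a⁻¹
Ordering by g·m⁻²·a⁻¹: zinc (15.1) > copper (4.96)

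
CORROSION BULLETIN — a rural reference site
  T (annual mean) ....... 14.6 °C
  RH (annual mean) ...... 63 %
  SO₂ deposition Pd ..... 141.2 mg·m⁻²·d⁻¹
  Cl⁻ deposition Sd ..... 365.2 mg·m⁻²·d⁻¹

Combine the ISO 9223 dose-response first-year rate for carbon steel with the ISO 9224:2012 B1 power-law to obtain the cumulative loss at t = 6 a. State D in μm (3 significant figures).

carbon steel: temperature factor f = -0.054·(4.6) = -0.2484
  Pd branch = 1.77·Pd^0.52·e^(0.02·RH+f) = 63.86 μm/a
  Sd branch = 0.102·Sd^0.62·e^(0.033·RH+0.04·T) = 56.74 μm/a
  r_corr = 63.86 + 56.74 = 120.6 μm/a
Power-law: D(6) = r_corr · 6^0.523
  D(6) = 120.6 × 6^0.523 = 120.6 × 2.553 = 307.8 μm

D(6) = 308 μm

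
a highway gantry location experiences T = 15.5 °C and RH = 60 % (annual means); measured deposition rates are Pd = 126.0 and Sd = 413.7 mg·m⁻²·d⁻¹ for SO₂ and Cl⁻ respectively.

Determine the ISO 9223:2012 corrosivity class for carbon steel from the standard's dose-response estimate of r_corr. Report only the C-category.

carbon steel: T>10 °C ⇒ hinge -0.054·(15.5−10) = -0.2970
  SO₂ term: 1.77·126.0^0.52·exp(0.02·60-0.2970) = 53.99
  Sd branch = 0.102·Sd^0.62·e^(0.033·RH+0.04·T) = 57.56 μm/a
  sum: 53.99 + 57.56 → r_corr = 111.6 μm/a
112 μm/a falls in (80, 200] for carbon steel → category C5

C5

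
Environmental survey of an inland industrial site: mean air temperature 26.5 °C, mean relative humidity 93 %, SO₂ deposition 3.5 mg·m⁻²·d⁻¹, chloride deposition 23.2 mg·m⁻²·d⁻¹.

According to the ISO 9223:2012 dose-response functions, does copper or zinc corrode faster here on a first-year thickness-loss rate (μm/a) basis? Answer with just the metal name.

copper

copper: T>10 °C ⇒ hinge -0.080·(26.5−10) = -1.3200
  sulphur-dioxide contribution → 0.4736 μm/a
  chloride contribution → 2.497 μm/a
  total first-year rate 2.97 μm/a
zinc: f(T) = -0.071·(T−10) [T>10 °C] = -1.1715
  sulphur-dioxide contribution → 0.5002 μm/a
  chloride contribution → 2.102 μm/a
  ⇒ r_corr(zinc) = 2.603 μm/a
Ordering by μm/a: copper (2.97) > zinc (2.6)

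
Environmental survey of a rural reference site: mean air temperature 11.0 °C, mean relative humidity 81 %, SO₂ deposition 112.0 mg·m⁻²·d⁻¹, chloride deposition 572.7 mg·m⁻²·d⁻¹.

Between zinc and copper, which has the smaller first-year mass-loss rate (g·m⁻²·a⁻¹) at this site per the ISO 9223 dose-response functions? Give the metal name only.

copper

zinc: f(T) = -0.071·(T−10) [T>10 °C] = -0.0710
  SO₂ term: 0.0129·112.0^0.44·exp(0.046·81-0.0710) = 3.977
  Cl⁻ term: 0.0175·572.7^0.57·exp(0.008·81+0.085·11.0) = 3.181
  sum: 3.977 + 3.181 → r_corr = 7.158 μm/a
  mass loss = 7.158 μm/a × 7.14 g/cm³ = 51.11 g·m⁻²·a⁻¹
copper: temperature factor f = -0.080·(1.0) = -0.0800
  SO₂ term: 0.0053·112.0^0.26·exp(0.059·81-0.0800) = 1.985
  Cl⁻ term: 0.01025·572.7^0.27·exp(0.036·81+0.049·11.0) = 1.802
  r_corr = 1.985 + 1.802 = 3.788 μm/a
  mass loss = 3.788 μm/a × 8.96 g/cm³ = 33.94 g·m⁻²·a⁻¹
Ordering by g·m⁻²·a⁻¹: zinc (51.1) > copper (33.9)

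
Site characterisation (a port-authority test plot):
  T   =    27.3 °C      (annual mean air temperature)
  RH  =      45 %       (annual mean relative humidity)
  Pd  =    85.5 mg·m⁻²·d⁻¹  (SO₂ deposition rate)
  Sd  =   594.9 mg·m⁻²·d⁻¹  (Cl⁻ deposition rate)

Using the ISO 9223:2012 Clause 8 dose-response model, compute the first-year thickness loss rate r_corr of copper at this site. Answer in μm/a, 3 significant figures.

r_corr = 1.17 μm/a

copper: temperature factor f = -0.080·(17.3) = -1.3840
  sulphur-dioxide contribution → 0.06006 μm/a
  chloride contribution → 1.107 μm/a
  total first-year rate 1.168 μm/a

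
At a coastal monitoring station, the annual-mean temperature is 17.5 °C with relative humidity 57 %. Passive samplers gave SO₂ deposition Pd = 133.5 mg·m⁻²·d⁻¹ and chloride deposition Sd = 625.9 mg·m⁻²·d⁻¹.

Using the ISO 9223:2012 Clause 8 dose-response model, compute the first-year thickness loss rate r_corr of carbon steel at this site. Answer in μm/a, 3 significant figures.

carbon steel: f(T) = -0.054·(T−10) [T>10 °C] = -0.4050
  SO₂ term: 1.77·133.5^0.52·exp(0.02·57-0.4050) = 47.04
  Cl⁻ term: 0.102·625.9^0.62·exp(0.033·57+0.04·17.5) = 73
  r_corr = 47.04 + 73 = 120 μm/a

r_corr = 120 μm/a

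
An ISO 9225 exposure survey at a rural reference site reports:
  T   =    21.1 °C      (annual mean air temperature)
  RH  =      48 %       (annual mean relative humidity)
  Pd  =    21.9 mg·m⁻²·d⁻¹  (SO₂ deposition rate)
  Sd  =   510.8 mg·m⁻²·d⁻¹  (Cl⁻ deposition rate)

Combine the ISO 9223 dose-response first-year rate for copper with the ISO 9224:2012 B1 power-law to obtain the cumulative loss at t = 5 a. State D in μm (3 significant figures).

copper: f(T) = -0.080·(T−10) [T>10 °C] = -0.8880
  sulphur-dioxide contribution → 0.08262 μm/a
  chloride contribution → 0.8738 μm/a
  total first-year rate 0.9565 μm/a
ISO 9224: D(t) = r_corr · t^b with b = 0.667 (copper, B1)
  D(5) = 0.9565 × 5^0.667 = 0.9565 × 2.926 = 2.798 μm

D(5) = 2.80 μm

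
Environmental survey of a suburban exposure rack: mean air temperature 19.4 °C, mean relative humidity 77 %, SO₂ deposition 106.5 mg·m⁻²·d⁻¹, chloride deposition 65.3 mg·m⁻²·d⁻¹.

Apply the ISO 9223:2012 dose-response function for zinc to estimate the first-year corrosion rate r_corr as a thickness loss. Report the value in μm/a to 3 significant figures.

zinc: temperature factor f = -0.071·(9.4) = -0.6674
  Pd branch = 0.0129·Pd^0.44·e^(0.046·RH+f) = 1.783 μm/a
  Sd branch = 0.0175·Sd^0.57·e^(0.008·RH+0.085·T) = 1.825 μm/a
  sum: 1.783 + 1.825 → r_corr = 3.607 μm/a

r_corr = 3.61 μm/a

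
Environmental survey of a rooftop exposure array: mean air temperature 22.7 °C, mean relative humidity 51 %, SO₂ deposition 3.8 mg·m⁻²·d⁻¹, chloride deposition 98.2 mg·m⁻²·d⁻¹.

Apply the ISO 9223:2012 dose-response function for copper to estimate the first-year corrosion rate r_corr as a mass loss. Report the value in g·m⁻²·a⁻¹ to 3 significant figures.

copper: temperature factor f = -0.080·(12.7) = -1.0160
  sulphur-dioxide contribution → 0.05503 μm/a
  chloride contribution → 0.6746 μm/a
  total first-year rate 0.7296 μm/a
Convert to mass loss: 0.7296 μm/a × 8.96 g/cm³ = 6.537 g·m⁻²·a⁻¹

r_corr = 6.54 g·m⁻²·a⁻¹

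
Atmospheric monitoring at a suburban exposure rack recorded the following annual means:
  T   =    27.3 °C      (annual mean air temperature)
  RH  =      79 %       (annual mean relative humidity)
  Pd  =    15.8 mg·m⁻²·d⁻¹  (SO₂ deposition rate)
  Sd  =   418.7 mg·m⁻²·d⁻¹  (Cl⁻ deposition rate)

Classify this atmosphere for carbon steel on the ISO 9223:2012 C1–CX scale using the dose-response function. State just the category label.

C5

carbon steel: T>10 °C ⇒ hinge -0.054·(27.3−10) = -0.9342
  Pd branch = 1.77·Pd^0.52·e^(0.02·RH+f) = 14.18 μm/a
  Cl⁻ term: 0.102·418.7^0.62·exp(0.033·79+0.04·27.3) = 174
  r_corr = 14.18 + 174 = 188.2 μm/a
188 μm/a falls in (80, 200] for carbon steel → category C5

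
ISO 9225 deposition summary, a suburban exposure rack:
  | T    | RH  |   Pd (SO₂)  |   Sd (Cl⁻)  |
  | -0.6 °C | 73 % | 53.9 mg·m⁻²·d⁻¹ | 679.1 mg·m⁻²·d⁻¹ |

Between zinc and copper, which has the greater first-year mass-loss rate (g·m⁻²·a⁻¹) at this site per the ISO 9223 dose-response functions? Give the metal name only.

zinc: f(T) = +0.038·(T−10) [T≤10 °C] = -0.4028
  SO₂ term: 0.0129·53.9^0.44·exp(0.046·73-0.4028) = 1.432
  Cl⁻ term: 0.0175·679.1^0.57·exp(0.008·73+0.085·-0.6) = 1.227
  sum: 1.432 + 1.227 → r_corr = 2.659 μm/a
  mass loss = 2.659 μm/a × 7.14 g/cm³ = 18.98 g·m⁻²·a⁻¹
copper: temperature factor f = +0.126·(-10.6) = -1.3356
  SO₂ term: 0.0053·53.9^0.26·exp(0.059·73-1.3356) = 0.2917
  Sd branch = 0.01025·Sd^0.27·e^(0.036·RH+0.049·T) = 0.8015 μm/a
  sum: 0.2917 + 0.8015 → r_corr = 1.093 μm/a
  mass loss = 1.093 μm/a × 8.96 g/cm³ = 9.795 g·m⁻²·a⁻¹
Ordering by g·m⁻²·a⁻¹: zinc (19) > copper (9.8)

zinc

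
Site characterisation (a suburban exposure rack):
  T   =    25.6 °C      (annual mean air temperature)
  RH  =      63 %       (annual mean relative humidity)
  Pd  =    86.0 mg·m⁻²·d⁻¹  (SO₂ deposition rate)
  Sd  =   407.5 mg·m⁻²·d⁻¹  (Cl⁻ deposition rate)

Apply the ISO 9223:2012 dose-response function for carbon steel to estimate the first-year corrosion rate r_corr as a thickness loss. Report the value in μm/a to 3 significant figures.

r_corr = 122 μm/a

carbon steel: T>10 °C ⇒ hinge -0.054·(25.6−10) = -0.8424
  sulphur-dioxide contribution → 27.24 μm/a
  chloride contribution → 94.3 μm/a
  ⇒ r_corr(carbon steel) = 121.5 μm/a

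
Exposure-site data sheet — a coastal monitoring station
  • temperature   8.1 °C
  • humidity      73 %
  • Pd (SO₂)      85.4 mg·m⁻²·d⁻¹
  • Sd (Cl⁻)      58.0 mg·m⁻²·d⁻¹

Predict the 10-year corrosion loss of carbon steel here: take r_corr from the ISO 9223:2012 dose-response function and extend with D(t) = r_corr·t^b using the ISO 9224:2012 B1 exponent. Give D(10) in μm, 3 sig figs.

D(10) = 258 μm

carbon steel: T≤10 °C ⇒ hinge +0.150·(8.1−10) = -0.2850
  SO₂ term: 1.77·85.4^0.52·exp(0.02·73-0.2850) = 57.89
  Cl⁻ term: 0.102·58.0^0.62·exp(0.033·73+0.04·8.1) = 19.45
  r_corr = 57.89 + 19.45 = 77.34 μm/a
ISO 9224: D(t) = r_corr · t^b with b = 0.523 (carbon steel, B1)
  D(10) = 77.34 × 10^0.523 = 77.34 × 3.334 = 257.9 μm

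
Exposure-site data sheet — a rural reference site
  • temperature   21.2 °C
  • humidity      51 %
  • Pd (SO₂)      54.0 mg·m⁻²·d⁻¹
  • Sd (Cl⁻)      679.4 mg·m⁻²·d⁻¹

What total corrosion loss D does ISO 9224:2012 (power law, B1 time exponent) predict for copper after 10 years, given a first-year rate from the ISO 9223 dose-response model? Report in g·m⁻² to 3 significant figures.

copper: temperature factor f = -0.080·(11.2) = -0.8960
  sulphur-dioxide contribution → 0.1237 μm/a
  chloride contribution → 1.057 μm/a
  total first-year rate 1.18 μm/a
Power-law: D(10) = r_corr · 10^0.667
  D(10) = 1.18 × 10^0.667 = 1.18 × 4.645 = 5.483 μm
  Mass loss = 5.483 μm × 8.96 g/cm³ = 49.12 g·m⁻²

D(10) = 49.1 g·m⁻²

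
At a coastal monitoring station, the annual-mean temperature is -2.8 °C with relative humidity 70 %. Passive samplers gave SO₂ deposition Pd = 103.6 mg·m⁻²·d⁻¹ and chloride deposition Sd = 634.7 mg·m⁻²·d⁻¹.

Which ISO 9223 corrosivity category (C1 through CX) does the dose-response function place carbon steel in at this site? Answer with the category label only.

C4

carbon steel: temperature factor f = +0.150·(-12.8) = -1.9200
  SO₂ term: 1.77·103.6^0.52·exp(0.02·70-1.9200) = 11.75
  Sd branch = 0.102·Sd^0.62·e^(0.033·RH+0.04·T) = 50.21 μm/a
  r_corr = 11.75 + 50.21 = 61.96 μm/a
Category bounds: 50…80 μm/a bracket r_corr ⇒ C4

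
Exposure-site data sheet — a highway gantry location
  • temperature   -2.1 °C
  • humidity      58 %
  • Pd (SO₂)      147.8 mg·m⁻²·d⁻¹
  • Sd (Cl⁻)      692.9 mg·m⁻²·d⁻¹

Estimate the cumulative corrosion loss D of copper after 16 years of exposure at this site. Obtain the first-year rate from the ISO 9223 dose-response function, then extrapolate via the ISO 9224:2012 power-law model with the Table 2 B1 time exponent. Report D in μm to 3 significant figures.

D(16) = 3.60 μm

copper: temperature factor f = +0.126·(-12.1) = -1.5246
  sulphur-dioxide contribution → 0.1295 μm/a
  chloride contribution → 0.4363 μm/a
  total first-year rate 0.5659 μm/a
Power-law: D(16) = r_corr · 16^0.667
  D(16) = 0.5659 × 16^0.667 = 0.5659 × 6.355 = 3.596 μm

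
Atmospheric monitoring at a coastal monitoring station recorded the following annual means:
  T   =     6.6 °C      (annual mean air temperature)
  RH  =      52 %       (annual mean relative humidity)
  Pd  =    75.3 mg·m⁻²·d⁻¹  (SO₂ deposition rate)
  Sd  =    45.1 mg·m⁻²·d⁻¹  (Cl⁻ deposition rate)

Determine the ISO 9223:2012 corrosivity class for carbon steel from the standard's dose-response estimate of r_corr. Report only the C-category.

carbon steel: f(T) = +0.150·(T−10) [T≤10 °C] = -0.5100
  SO₂ term: 1.77·75.3^0.52·exp(0.02·52-0.5100) = 28.45
  Cl⁻ term: 0.102·45.1^0.62·exp(0.033·52+0.04·6.6) = 7.836
  sum: 28.45 + 7.836 → r_corr = 36.29 μm/a
ISO 9223 Table 2 (carbon steel): 25 < 36.3 ≤ 50 μm/a ⇒ C3

C3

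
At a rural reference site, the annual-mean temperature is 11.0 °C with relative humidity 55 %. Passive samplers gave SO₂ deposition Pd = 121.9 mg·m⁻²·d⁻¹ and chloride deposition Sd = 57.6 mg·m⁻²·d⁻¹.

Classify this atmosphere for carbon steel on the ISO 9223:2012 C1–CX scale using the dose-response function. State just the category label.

carbon steel: f(T) = -0.054·(T−10) [T>10 °C] = -0.0540
  Pd branch = 1.77·Pd^0.52·e^(0.02·RH+f) = 61.23 μm/a
  Cl⁻ term: 0.102·57.6^0.62·exp(0.033·55+0.04·11.0) = 12.01
  r_corr = 61.23 + 12.01 = 73.24 μm/a
73.2 μm/a falls in (50, 80] for carbon steel → category C4

C4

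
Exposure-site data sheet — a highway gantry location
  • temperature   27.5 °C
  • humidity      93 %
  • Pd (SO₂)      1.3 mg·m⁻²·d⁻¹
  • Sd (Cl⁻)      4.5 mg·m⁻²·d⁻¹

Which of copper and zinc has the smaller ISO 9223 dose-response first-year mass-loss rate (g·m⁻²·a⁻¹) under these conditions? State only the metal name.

zinc

copper: T>10 °C ⇒ hinge -0.080·(27.5−10) = -1.4000
  Pd branch = 0.0053·Pd^0.26·e^(0.059·RH+f) = 0.338 μm/a
  Sd branch = 0.01025·Sd^0.27·e^(0.036·RH+0.049·T) = 1.684 μm/a
  sum: 0.338 + 1.684 → r_corr = 2.022 μm/a
  mass loss = 2.022 μm/a × 8.96 g/cm³ = 18.12 g·m⁻²·a⁻¹
zinc: temperature factor f = -0.071·(17.5) = -1.2425
  Pd branch = 0.0129·Pd^0.44·e^(0.046·RH+f) = 0.3013 μm/a
  Sd branch = 0.0175·Sd^0.57·e^(0.008·RH+0.085·T) = 0.8988 μm/a
  r_corr = 0.3013 + 0.8988 = 1.2 μm/a
  mass loss = 1.2 μm/a × 7.14 g/cm³ = 8.569 g·m⁻²·a⁻¹
Ordering by g·m⁻²·a⁻¹: copper (18.1) > zinc (8.57)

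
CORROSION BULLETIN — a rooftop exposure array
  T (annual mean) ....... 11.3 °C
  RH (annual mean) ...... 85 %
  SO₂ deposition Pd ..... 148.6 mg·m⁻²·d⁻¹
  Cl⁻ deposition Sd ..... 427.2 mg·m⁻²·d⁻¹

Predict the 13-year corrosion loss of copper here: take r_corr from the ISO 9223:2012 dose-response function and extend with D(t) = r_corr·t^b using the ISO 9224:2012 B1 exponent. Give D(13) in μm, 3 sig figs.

D(13) = 25.4 μm

copper: f(T) = -0.080·(T−10) [T>10 °C] = -0.1040
  sulphur-dioxide contribution → 2.641 μm/a
  chloride contribution → 1.952 μm/a
  total first-year rate 4.593 μm/a
Long-term exponent b (ISO 9224 Table 2, B1) = 0.667
  D(13) = 4.593 × 13^0.667 = 4.593 × 5.534 = 25.42 μm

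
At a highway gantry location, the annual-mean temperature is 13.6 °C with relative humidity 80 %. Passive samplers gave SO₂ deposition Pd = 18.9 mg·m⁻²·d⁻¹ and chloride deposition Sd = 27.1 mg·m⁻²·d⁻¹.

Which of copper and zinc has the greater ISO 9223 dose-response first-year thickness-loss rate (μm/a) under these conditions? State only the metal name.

zinc

copper: f(T) = -0.080·(T−10) [T>10 °C] = -0.2880
  SO₂ term: 0.0053·18.9^0.26·exp(0.059·80-0.2880) = 0.9571
  Cl⁻ term: 0.01025·27.1^0.27·exp(0.036·80+0.049·13.6) = 0.8666
  r_corr = 0.9571 + 0.8666 = 1.824 μm/a
zinc: T>10 °C ⇒ hinge -0.071·(13.6−10) = -0.2556
  SO₂ term: 0.0129·18.9^0.44·exp(0.046·80-0.2556) = 1.444
  Sd branch = 0.0175·Sd^0.57·e^(0.008·RH+0.085·T) = 0.6915 μm/a
  r_corr = 1.444 + 0.6915 = 2.135 μm/a
Ordering by μm/a: zinc (2.14) > copper (1.82)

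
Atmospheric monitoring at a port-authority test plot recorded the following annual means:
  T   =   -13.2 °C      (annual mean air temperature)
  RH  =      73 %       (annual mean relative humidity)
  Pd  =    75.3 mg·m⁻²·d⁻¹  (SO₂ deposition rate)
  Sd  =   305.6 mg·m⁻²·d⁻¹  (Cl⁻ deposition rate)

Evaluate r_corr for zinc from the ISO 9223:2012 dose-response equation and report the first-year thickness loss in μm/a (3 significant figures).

r_corr = 1.29 μm/a

zinc: f(T) = +0.038·(T−10) [T≤10 °C] = -0.8816
  SO₂ term: 0.0129·75.3^0.44·exp(0.046·73-0.8816) = 1.028
  Cl⁻ term: 0.0175·305.6^0.57·exp(0.008·73+0.085·-13.2) = 0.2666
  sum: 1.028 + 0.2666 → r_corr = 1.294 μm/a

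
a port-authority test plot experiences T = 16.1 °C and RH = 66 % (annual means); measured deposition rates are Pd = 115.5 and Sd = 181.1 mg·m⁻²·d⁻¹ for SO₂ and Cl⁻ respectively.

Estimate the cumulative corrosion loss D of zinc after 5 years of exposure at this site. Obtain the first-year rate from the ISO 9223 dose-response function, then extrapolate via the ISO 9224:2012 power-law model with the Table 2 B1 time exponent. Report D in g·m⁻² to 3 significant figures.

zinc: f(T) = -0.071·(T−10) [T>10 °C] = -0.4331
  Pd branch = 0.0129·Pd^0.44·e^(0.046·RH+f) = 1.408 μm/a
  Cl⁻ term: 0.0175·181.1^0.57·exp(0.008·66+0.085·16.1) = 2.258
  r_corr = 1.408 + 2.258 = 3.666 μm/a
ISO 9224: D(t) = r_corr · t^b with b = 0.813 (zinc, B1)
  D(5) = 3.666 × 5^0.813 = 3.666 × 3.701 = 13.56 μm
  Mass loss = 13.56 μm × 7.14 g/cm³ = 96.85 g·m⁻²

D(5) = 96.9 g·m⁻²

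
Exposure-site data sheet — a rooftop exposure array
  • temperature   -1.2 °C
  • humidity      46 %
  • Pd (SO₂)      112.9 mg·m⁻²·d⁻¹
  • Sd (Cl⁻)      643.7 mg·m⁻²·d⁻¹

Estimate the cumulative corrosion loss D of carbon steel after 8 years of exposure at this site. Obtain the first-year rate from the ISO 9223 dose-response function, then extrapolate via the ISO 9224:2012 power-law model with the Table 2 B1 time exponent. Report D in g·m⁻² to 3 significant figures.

D(8) = 795 g·m⁻²

carbon steel: T≤10 °C ⇒ hinge +0.150·(-1.2−10) = -1.6800
  SO₂ term: 1.77·112.9^0.52·exp(0.02·46-1.6800) = 9.667
  Cl⁻ term: 0.102·643.7^0.62·exp(0.033·46+0.04·-1.2) = 24.46
  r_corr = 9.667 + 24.46 = 34.12 μm/a
ISO 9224: D(t) = r_corr · t^b with b = 0.523 (carbon steel, B1)
  D(8) = 34.12 × 8^0.523 = 34.12 × 2.967 = 101.2 μm
  Mass loss = 101.2 μm × 7.85 g/cm³ = 794.8 g·m⁻²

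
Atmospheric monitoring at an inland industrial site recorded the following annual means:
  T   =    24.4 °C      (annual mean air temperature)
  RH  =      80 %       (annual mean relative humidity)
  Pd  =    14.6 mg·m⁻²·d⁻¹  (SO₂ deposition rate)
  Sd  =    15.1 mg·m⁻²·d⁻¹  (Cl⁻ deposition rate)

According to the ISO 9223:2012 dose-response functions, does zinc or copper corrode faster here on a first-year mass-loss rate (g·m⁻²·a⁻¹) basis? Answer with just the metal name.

zinc: temperature factor f = -0.071·(14.4) = -1.0224
  Pd branch = 0.0129·Pd^0.44·e^(0.046·RH+f) = 0.5985 μm/a
  Sd branch = 0.0175·Sd^0.57·e^(0.008·RH+0.085·T) = 1.241 μm/a
  r_corr = 0.5985 + 1.241 = 1.839 μm/a
  mass loss = 1.839 μm/a × 7.14 g/cm³ = 13.13 g·m⁻²·a⁻¹
copper: T>10 °C ⇒ hinge -0.080·(24.4−10) = -1.1520
  SO₂ term: 0.0053·14.6^0.26·exp(0.059·80-1.1520) = 0.3772
  Sd branch = 0.01025·Sd^0.27·e^(0.036·RH+0.049·T) = 1.256 μm/a
  sum: 0.3772 + 1.256 → r_corr = 1.633 μm/a
  mass loss = 1.633 μm/a × 8.96 g/cm³ = 14.64 g·m⁻²·a⁻¹
Ordering by g·m⁻²·a⁻¹: copper (14.6) > zinc (13.1)

copper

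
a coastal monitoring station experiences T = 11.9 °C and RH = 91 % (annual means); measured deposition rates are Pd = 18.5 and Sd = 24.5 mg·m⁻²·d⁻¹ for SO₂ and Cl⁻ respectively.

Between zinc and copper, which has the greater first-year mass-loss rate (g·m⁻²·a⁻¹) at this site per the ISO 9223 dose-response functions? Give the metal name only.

copper

zinc: T>10 °C ⇒ hinge -0.071·(11.9−10) = -0.1349
  sulphur-dioxide contribution → 2.676 μm/a
  chloride contribution → 0.617 μm/a
  total first-year rate 3.293 μm/a
  mass loss = 3.293 μm/a × 7.14 g/cm³ = 23.51 g·m⁻²·a⁻¹
copper: f(T) = -0.080·(T−10) [T>10 °C] = -0.1520
  sulphur-dioxide contribution → 2.087 μm/a
  chloride contribution → 1.153 μm/a
  ⇒ r_corr(copper) = 3.24 μm/a
  mass loss = 3.24 μm/a × 8.96 g/cm³ = 29.03 g·m⁻²·a⁻¹
Ordering by g·m⁻²·a⁻¹: copper (29) > zinc (23.5)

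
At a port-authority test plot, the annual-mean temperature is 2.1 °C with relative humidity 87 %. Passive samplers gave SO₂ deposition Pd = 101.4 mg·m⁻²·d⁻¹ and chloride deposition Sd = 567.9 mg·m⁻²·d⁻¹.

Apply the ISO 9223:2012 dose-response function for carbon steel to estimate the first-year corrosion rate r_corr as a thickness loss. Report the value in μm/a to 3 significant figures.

r_corr = 134 μm/a

carbon steel: T≤10 °C ⇒ hinge +0.150·(2.1−10) = -1.1850
  sulphur-dioxide contribution → 34.05 μm/a
  chloride contribution → 99.91 μm/a
  ⇒ r_corr(carbon steel) = 134 μm/a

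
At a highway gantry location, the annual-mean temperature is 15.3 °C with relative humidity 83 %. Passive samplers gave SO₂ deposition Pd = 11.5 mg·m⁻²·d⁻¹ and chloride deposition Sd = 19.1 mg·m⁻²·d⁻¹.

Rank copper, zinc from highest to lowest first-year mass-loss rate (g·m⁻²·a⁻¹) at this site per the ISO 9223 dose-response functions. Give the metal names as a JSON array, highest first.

copper: f(T) = -0.080·(T−10) [T>10 °C] = -0.4240
  SO₂ term: 0.0053·11.5^0.26·exp(0.059·83-0.4240) = 0.8763
  Cl⁻ term: 0.01025·19.1^0.27·exp(0.036·83+0.049·15.3) = 0.9547
  sum: 0.8763 + 0.9547 → r_corr = 1.831 μm/a
  mass loss = 1.831 μm/a × 8.96 g/cm³ = 16.41 g·m⁻²·a⁻¹
zinc: T>10 °C ⇒ hinge -0.071·(15.3−10) = -0.3763
  Pd branch = 0.0129·Pd^0.44·e^(0.046·RH+f) = 1.18 μm/a
  Cl⁻ term: 0.0175·19.1^0.57·exp(0.008·83+0.085·15.3) = 0.6705
  r_corr = 1.18 + 0.6705 = 1.851 μm/a
  mass loss = 1.851 μm/a × 7.14 g/cm³ = 13.22 g·m⁻²·a⁻¹
Ordering by g·m⁻²·a⁻¹: copper (16.4) > zinc (13.2)

["copper", "zinc"]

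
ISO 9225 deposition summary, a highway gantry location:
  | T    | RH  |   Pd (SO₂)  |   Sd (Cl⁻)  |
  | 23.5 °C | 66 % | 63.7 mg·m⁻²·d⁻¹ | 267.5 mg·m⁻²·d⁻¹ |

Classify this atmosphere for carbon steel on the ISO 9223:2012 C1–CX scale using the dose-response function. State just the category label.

C5

carbon steel: f(T) = -0.054·(T−10) [T>10 °C] = -0.7290
  sulphur-dioxide contribution → 27.72 μm/a
  chloride contribution → 73.73 μm/a
  total first-year rate 101.5 μm/a
101 μm/a falls in (80, 200] for carbon steel → category C5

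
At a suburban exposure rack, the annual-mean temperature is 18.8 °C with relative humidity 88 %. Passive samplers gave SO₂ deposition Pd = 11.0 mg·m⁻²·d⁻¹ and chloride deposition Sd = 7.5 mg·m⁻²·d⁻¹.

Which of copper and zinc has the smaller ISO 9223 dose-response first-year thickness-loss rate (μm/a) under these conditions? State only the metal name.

zinc

copper: T>10 °C ⇒ hinge -0.080·(18.8−10) = -0.7040
  Pd branch = 0.0053·Pd^0.26·e^(0.059·RH+f) = 0.8793 μm/a
  Cl⁻ term: 0.01025·7.5^0.27·exp(0.036·88+0.049·18.8) = 1.054
  sum: 0.8793 + 1.054 → r_corr = 1.933 μm/a
zinc: f(T) = -0.071·(T−10) [T>10 °C] = -0.6248
  Pd branch = 0.0129·Pd^0.44·e^(0.046·RH+f) = 1.136 μm/a
  Sd branch = 0.0175·Sd^0.57·e^(0.008·RH+0.085·T) = 0.5515 μm/a
  sum: 1.136 + 0.5515 → r_corr = 1.688 μm/a
Ordering by μm/a: copper (1.93) > zinc (1.69)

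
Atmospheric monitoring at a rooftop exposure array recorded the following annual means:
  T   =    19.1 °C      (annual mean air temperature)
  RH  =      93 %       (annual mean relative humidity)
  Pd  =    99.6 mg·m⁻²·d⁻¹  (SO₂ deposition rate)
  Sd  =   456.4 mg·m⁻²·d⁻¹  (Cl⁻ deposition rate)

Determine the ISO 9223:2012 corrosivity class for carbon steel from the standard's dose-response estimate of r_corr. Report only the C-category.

carbon steel: temperature factor f = -0.054·(9.1) = -0.4914
  Pd branch = 1.77·Pd^0.52·e^(0.02·RH+f) = 76.11 μm/a
  Cl⁻ term: 0.102·456.4^0.62·exp(0.033·93+0.04·19.1) = 209.9
  sum: 76.11 + 209.9 → r_corr = 286 μm/a
ISO 9223 Table 2 (carbon steel): 200 < 286 ≤ 700 μm/a ⇒ CX

CX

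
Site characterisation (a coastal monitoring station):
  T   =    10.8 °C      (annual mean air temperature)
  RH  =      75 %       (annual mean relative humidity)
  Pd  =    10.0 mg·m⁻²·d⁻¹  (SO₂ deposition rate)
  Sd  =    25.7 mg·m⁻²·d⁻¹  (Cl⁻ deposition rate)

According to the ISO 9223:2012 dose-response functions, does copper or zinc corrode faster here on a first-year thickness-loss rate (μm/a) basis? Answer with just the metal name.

copper: f(T) = -0.080·(T−10) [T>10 °C] = -0.0640
  sulphur-dioxide contribution → 0.7555 μm/a
  chloride contribution → 0.6221 μm/a
  ⇒ r_corr(copper) = 1.378 μm/a
zinc: f(T) = -0.071·(T−10) [T>10 °C] = -0.0568
  sulphur-dioxide contribution → 1.057 μm/a
  chloride contribution → 0.5081 μm/a
  total first-year rate 1.566 μm/a
Ordering by μm/a: zinc (1.57) > copper (1.38)

zinc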